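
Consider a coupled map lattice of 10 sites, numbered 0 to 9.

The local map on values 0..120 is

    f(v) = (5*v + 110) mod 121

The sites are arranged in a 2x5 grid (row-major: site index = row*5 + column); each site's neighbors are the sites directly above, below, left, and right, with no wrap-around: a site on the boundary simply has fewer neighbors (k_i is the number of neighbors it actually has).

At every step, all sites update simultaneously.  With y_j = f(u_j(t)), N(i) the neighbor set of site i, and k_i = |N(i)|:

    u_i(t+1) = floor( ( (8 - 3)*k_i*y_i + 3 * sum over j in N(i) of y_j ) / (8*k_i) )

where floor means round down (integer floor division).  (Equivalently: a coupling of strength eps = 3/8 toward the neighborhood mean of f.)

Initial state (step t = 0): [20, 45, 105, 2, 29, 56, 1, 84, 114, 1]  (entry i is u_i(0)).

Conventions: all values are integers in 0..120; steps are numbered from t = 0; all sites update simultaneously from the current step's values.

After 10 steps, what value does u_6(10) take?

Answer: u_6(10) = 90

Derivation:
t=0: [20, 45, 105, 2, 29, 56, 1, 84, 114, 1]
t=1: [78, 87, 51, 89, 52, 55, 92, 56, 82, 88]
t=2: [25, 51, 21, 50, 30, 32, 67, 32, 43, 49]
t=3: [76, 37, 77, 98, 54, 54, 58, 49, 84, 89]
t=4: [16, 39, 42, 81, 45, 18, 46, 82, 66, 56]
t=5: [69, 70, 65, 50, 69, 80, 83, 54, 59, 48]
t=6: [80, 86, 74, 99, 99, 41, 43, 30, 56, 92]
t=7: [40, 63, 82, 18, 16, 66, 70, 39, 29, 58]
t=8: [68, 63, 48, 64, 64, 79, 85, 57, 30, 38]
t=9: [69, 69, 87, 66, 65, 39, 46, 42, 30, 52]
t=10: [86, 88, 69, 67, 60, 75, 90, 70, 31, 21]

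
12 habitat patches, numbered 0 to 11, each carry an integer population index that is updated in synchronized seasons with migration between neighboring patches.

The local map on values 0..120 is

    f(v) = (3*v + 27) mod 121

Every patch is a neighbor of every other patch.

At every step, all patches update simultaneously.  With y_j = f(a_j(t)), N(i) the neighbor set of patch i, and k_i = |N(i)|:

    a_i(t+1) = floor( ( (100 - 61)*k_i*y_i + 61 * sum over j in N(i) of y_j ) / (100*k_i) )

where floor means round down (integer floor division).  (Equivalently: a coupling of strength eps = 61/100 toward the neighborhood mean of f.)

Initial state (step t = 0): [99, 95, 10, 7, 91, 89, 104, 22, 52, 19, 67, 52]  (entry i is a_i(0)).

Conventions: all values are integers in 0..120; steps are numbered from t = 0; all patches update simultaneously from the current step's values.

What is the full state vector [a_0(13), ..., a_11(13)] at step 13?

Answer: [58, 52, 48, 45, 48, 46, 63, 62, 50, 60, 67, 50]

Derivation:
t=0: [99, 95, 10, 7, 91, 89, 104, 22, 52, 19, 67, 52]
t=1: [75, 71, 67, 64, 67, 65, 80, 79, 69, 76, 84, 69]
t=2: [51, 87, 83, 80, 83, 81, 56, 55, 85, 52, 60, 85]
t=3: [52, 48, 44, 41, 44, 42, 57, 56, 46, 53, 61, 46]
t=4: [56, 52, 48, 45, 48, 46, 61, 60, 50, 57, 65, 50]
t=5: [68, 64, 60, 57, 60, 58, 73, 72, 62, 69, 77, 62]
t=6: [84, 80, 76, 73, 76, 74, 48, 47, 78, 85, 52, 78]
t=7: [31, 26, 22, 19, 22, 20, 35, 34, 24, 32, 39, 24]
t=8: [85, 80, 76, 73, 76, 74, 49, 48, 78, 46, 53, 78]
t=9: [32, 27, 23, 20, 23, 21, 37, 36, 25, 34, 41, 25]
t=10: [42, 77, 73, 70, 73, 71, 47, 46, 75, 44, 51, 75]
t=11: [38, 33, 29, 66, 29, 67, 43, 42, 31, 40, 47, 31]
t=12: [53, 48, 84, 81, 84, 82, 58, 57, 86, 55, 62, 86]
t=13: [58, 52, 48, 45, 48, 46, 63, 62, 50, 60, 67, 50]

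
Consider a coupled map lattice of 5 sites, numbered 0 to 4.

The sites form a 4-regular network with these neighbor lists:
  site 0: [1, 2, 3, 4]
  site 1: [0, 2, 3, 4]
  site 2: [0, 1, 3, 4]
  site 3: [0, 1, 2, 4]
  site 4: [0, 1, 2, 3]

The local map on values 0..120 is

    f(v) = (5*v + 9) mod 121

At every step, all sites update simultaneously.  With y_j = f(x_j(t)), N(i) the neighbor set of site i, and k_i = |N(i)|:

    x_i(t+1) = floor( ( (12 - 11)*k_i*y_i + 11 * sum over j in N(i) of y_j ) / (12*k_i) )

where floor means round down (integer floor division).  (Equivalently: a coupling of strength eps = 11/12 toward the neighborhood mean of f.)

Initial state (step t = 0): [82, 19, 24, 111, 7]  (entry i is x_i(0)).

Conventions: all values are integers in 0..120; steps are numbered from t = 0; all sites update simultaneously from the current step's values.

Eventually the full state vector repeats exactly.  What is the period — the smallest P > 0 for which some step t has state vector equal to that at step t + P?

Simulating step by step:
t=0: [82, 19, 24, 111, 7]
t=1: [58, 51, 65, 55, 60]
t=2: [55, 60, 50, 58, 54]
t=3: [44, 40, 47, 42, 45]
t=4: [77, 80, 93, 79, 77]
t=5: [55, 52, 43, 53, 55]
t=6: [50, 52, 41, 51, 50]
t=7: [37, 36, 26, 37, 37]
t=8: [59, 59, 67, 59, 59]
t=9: [71, 71, 65, 71, 71]
t=10: [21, 21, 8, 21, 21]
t=11: [99, 99, 108, 99, 99]
t=12: [30, 30, 23, 30, 30]
t=13: [29, 29, 35, 29, 29]
t=14: [39, 39, 35, 39, 39]
t=15: [78, 78, 81, 78, 78]
t=16: [39, 39, 37, 39, 39]
t=17: [80, 80, 82, 80, 80]
t=18: [48, 48, 46, 48, 48]
t=19: [32, 32, 16, 32, 32]
t=20: [57, 57, 51, 57, 57]
t=21: [45, 45, 49, 45, 45]
t=22: [89, 89, 104, 89, 89]
t=23: [80, 80, 87, 80, 80]
t=24: [54, 54, 48, 54, 54]
t=25: [30, 30, 34, 30, 30]
t=26: [42, 42, 39, 42, 42]
t=27: [94, 94, 96, 94, 94]
t=28: [90, 90, 106, 90, 90]
t=29: [86, 86, 92, 86, 86]
t=30: [82, 82, 78, 82, 82]
t=31: [51, 51, 54, 51, 51]
t=32: [25, 25, 23, 25, 25]
t=33: [10, 10, 12, 10, 10]
t=34: [61, 61, 59, 61, 61]
t=35: [69, 69, 71, 69, 69]
t=36: [86, 86, 102, 86, 86]
t=37: [66, 66, 72, 66, 66]
t=38: [76, 76, 89, 76, 76]
t=39: [40, 40, 31, 40, 40]
t=40: [77, 77, 84, 77, 77]
t=41: [39, 39, 33, 39, 39]
t=42: [76, 76, 80, 76, 76]
t=43: [30, 30, 27, 30, 30]
t=44: [34, 34, 36, 34, 34]
t=45: [60, 60, 58, 60, 60]
t=46: [64, 64, 66, 64, 64]
t=47: [89, 89, 87, 89, 89]
t=48: [88, 88, 90, 88, 88]
t=49: [88, 88, 86, 88, 88]
t=50: [83, 83, 85, 83, 83]
t=51: [63, 63, 61, 63, 63]
t=52: [79, 79, 81, 79, 79]
t=53: [43, 43, 41, 43, 43]
t=54: [100, 100, 102, 100, 100]
t=55: [27, 27, 25, 27, 27]
t=56: [20, 20, 22, 20, 20]
t=57: [111, 111, 109, 111, 111]
t=58: [77, 77, 79, 77, 77]
t=59: [33, 33, 31, 33, 33]
t=60: [50, 50, 52, 50, 50]
t=61: [19, 19, 17, 19, 19]
t=62: [101, 101, 103, 101, 101]
t=63: [32, 32, 30, 32, 32]
t=64: [45, 45, 47, 45, 45]
t=65: [87, 87, 103, 87, 87]
t=66: [71, 71, 77, 71, 71]
t=67: [7, 7, 3, 7, 7]
t=68: [39, 39, 42, 39, 39]
t=69: [86, 86, 84, 86, 86]
t=70: [73, 73, 75, 73, 73]
t=71: [13, 13, 11, 13, 13]
t=72: [71, 71, 73, 71, 71]
t=73: [3, 3, 1, 3, 3]
t=74: [21, 21, 23, 21, 21]
t=75: [88, 88, 104, 88, 88]
t=76: [76, 76, 82, 76, 76]
t=77: [32, 32, 28, 32, 32]
t=78: [43, 43, 46, 43, 43]
t=79: [106, 106, 104, 106, 106]
t=80: [52, 52, 54, 52, 52]
t=81: [29, 29, 27, 29, 29]
t=82: [30, 30, 32, 30, 30]
t=83: [40, 40, 38, 40, 40]
t=84: [85, 85, 87, 85, 85]
t=85: [73, 73, 71, 73, 73]
t=86: [8, 8, 10, 8, 8]
t=87: [51, 51, 49, 51, 51]
t=88: [19, 19, 21, 19, 19]
t=89: [106, 106, 104, 106, 106]

Answer: 10
Key observation: The state at step 79, [106, 106, 104, 106, 106], reappears at step 89 — and no state repeats earlier — so the cycle the system enters has period 10.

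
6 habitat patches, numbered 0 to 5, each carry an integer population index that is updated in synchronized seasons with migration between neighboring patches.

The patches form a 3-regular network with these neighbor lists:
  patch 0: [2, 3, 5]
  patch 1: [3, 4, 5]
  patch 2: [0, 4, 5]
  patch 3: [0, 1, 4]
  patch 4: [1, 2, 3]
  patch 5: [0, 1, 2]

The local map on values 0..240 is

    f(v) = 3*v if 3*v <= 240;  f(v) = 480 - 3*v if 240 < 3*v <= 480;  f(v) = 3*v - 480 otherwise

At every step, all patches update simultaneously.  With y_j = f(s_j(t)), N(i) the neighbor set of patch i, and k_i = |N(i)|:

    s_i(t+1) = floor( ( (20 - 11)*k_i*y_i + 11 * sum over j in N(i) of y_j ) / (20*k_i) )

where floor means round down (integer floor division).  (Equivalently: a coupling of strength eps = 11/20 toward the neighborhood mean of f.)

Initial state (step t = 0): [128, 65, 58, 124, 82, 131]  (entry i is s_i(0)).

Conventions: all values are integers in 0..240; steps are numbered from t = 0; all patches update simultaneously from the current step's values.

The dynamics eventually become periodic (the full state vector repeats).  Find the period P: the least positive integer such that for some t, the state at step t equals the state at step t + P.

Simulating step by step:
t=0: [128, 65, 58, 124, 82, 131]
t=1: [110, 166, 154, 144, 192, 124]
t=2: [99, 54, 73, 70, 58, 82]
t=3: [203, 186, 206, 189, 186, 208]
t=4: [125, 91, 126, 91, 90, 128]
t=5: [121, 187, 121, 188, 189, 119]
t=6: [112, 90, 112, 90, 90, 113]
t=7: [155, 197, 155, 197, 197, 154]
t=8: [33, 93, 33, 93, 93, 33]
t=9: [117, 182, 117, 182, 182, 117]
t=10: [117, 77, 117, 77, 77, 117]
t=11: [147, 212, 147, 212, 212, 147]
t=12: [60, 134, 60, 134, 134, 60]
t=13: [161, 96, 161, 96, 96, 161]
t=14: [37, 157, 37, 157, 157, 37]
t=15: [92, 27, 92, 27, 27, 92]
t=16: [181, 103, 181, 103, 103, 181]
t=17: [82, 151, 82, 151, 151, 82]
t=18: [196, 64, 196, 64, 64, 196]
t=19: [123, 176, 123, 176, 176, 123]
t=20: [99, 59, 99, 59, 59, 99]
t=21: [181, 178, 181, 178, 178, 181]
t=22: [61, 55, 61, 55, 55, 61]
t=23: [179, 168, 179, 168, 168, 179]
t=24: [50, 30, 50, 30, 30, 50]
t=25: [139, 101, 139, 101, 101, 139]
t=26: [83, 156, 83, 156, 156, 83]
t=27: [190, 52, 190, 52, 52, 190]
t=28: [102, 143, 102, 143, 143, 102]
t=29: [151, 73, 151, 73, 73, 151]
t=30: [62, 183, 62, 183, 183, 62]
t=31: [164, 90, 164, 90, 90, 164]
t=32: [48, 173, 48, 173, 173, 48]
t=33: [124, 58, 124, 58, 58, 124]
t=34: [120, 161, 120, 161, 161, 120]
t=35: [98, 24, 98, 24, 24, 98]
t=36: [165, 92, 165, 92, 92, 165]
t=37: [49, 169, 49, 169, 169, 49]
t=38: [125, 49, 125, 49, 49, 125]
t=39: [112, 139, 112, 139, 139, 112]
t=40: [129, 77, 129, 77, 77, 129]
t=41: [118, 205, 118, 205, 205, 118]
t=42: [127, 133, 127, 133, 133, 127]
t=43: [95, 84, 95, 84, 84, 95]
t=44: [201, 221, 201, 221, 221, 201]
t=45: [134, 172, 134, 172, 172, 134]
t=46: [70, 43, 70, 43, 43, 70]
t=47: [195, 143, 195, 143, 143, 195]
t=48: [95, 60, 95, 60, 60, 95]
t=49: [192, 182, 192, 182, 182, 192]
t=50: [90, 71, 90, 71, 71, 90]
t=51: [210, 212, 210, 212, 212, 210]
t=52: [151, 154, 151, 154, 154, 151]
t=53: [25, 19, 25, 19, 19, 25]
t=54: [71, 60, 71, 60, 60, 71]
t=55: [206, 186, 206, 186, 186, 206]
t=56: [127, 89, 127, 89, 89, 127]
t=57: [119, 192, 119, 192, 192, 119]
t=58: [118, 100, 118, 100, 100, 118]
t=59: [135, 170, 135, 170, 170, 135]
t=60: [66, 38, 66, 38, 38, 66]
t=61: [182, 129, 182, 129, 129, 182]
t=62: [70, 88, 70, 88, 88, 70]
t=63: [211, 214, 211, 214, 214, 211]
t=64: [154, 160, 154, 160, 160, 154]
t=65: [14, 3, 14, 3, 3, 14]
t=66: [35, 15, 35, 15, 15, 35]
t=67: [94, 56, 94, 56, 56, 94]
t=68: [192, 173, 192, 173, 173, 192]
t=69: [85, 49, 85, 49, 49, 85]
t=70: [210, 161, 210, 161, 161, 210]
t=71: [123, 29, 123, 29, 29, 123]
t=72: [106, 91, 106, 91, 91, 106]
t=73: [170, 198, 170, 198, 198, 170]
t=74: [45, 98, 45, 98, 98, 45]
t=75: [144, 176, 144, 176, 176, 144]
t=76: [48, 48, 48, 48, 48, 48]
t=77: [144, 144, 144, 144, 144, 144]
t=78: [48, 48, 48, 48, 48, 48]

Answer: 2
Key observation: The state at step 76, [48, 48, 48, 48, 48, 48], reappears at step 78 — and no state repeats earlier — so the cycle the system enters has period 2.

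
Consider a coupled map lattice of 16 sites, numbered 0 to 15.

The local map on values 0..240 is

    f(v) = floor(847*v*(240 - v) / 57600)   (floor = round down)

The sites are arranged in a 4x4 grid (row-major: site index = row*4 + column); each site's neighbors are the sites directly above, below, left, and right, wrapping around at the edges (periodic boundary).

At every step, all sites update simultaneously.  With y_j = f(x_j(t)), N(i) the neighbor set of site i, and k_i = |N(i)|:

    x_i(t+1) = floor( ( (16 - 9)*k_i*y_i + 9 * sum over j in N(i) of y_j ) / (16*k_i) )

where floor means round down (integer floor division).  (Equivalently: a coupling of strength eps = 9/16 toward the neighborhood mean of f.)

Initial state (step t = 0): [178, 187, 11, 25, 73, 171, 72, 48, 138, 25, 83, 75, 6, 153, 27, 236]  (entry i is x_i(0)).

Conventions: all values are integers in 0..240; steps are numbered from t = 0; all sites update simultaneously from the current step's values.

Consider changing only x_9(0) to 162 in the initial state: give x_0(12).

Simulating step by step:
t=0: [178, 187, 11, 25, 73, 171, 72, 48, 138, 162, 83, 75, 6, 153, 27, 236]
t=1: [130, 143, 84, 83, 173, 172, 152, 145, 169, 188, 171, 155, 89, 146, 98, 56]
t=2: [198, 197, 195, 189, 181, 174, 189, 193, 175, 163, 179, 183, 189, 192, 190, 176]
t=3: [132, 132, 133, 138, 151, 158, 144, 141, 162, 169, 156, 154, 144, 141, 143, 152]
t=4: [206, 205, 206, 205, 197, 193, 200, 202, 189, 185, 193, 194, 200, 200, 201, 199]
t=5: [108, 109, 106, 107, 122, 127, 118, 116, 134, 138, 130, 128, 118, 119, 116, 117]
t=6: [209, 209, 209, 209, 210, 210, 210, 210, 208, 208, 209, 210, 210, 210, 210, 210]
t=7: [94, 94, 94, 94, 93, 93, 92, 92, 94, 95, 94, 93, 93, 93, 92, 92]
t=8: [201, 201, 200, 200, 200, 201, 200, 200, 201, 201, 200, 200, 200, 201, 200, 200]
t=9: [115, 115, 116, 116, 116, 115, 116, 117, 115, 115, 116, 116, 116, 115, 116, 117]
t=10: [211, 211, 211, 211, 211, 211, 211, 211, 211, 211, 211, 211, 211, 211, 211, 211]
t=11: [89, 89, 89, 89, 89, 89, 89, 89, 89, 89, 89, 89, 89, 89, 89, 89]
t=12: [197, 197, 197, 197, 197, 197, 197, 197, 197, 197, 197, 197, 197, 197, 197, 197]

Answer: x_0(12) = 197
Key observation: This trace re-runs the system from the modified initial state.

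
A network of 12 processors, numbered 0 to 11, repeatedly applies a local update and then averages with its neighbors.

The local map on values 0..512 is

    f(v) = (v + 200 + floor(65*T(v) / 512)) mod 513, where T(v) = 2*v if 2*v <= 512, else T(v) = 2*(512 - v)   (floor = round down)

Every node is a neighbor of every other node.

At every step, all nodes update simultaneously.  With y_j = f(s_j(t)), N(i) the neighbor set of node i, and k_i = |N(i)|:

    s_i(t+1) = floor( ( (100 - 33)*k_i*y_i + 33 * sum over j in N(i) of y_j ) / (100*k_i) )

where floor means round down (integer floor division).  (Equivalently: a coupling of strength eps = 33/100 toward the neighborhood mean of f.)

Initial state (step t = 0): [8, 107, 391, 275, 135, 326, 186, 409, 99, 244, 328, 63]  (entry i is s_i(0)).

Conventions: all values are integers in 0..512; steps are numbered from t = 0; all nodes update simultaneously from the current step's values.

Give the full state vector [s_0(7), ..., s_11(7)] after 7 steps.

Answer: [127, 299, 449, 445, 301, 446, 304, 451, 299, 307, 446, 296]

Derivation:
t=0: [8, 107, 391, 275, 135, 326, 186, 409, 99, 244, 328, 63]
t=1: [219, 298, 153, 98, 320, 123, 361, 162, 292, 407, 123, 262]
t=2: [382, 104, 329, 285, 114, 305, 134, 337, 101, 156, 305, 87]
t=3: [137, 283, 112, 91, 291, 100, 308, 116, 281, 325, 100, 270]
t=4: [304, 84, 284, 267, 88, 274, 96, 287, 83, 104, 274, 78]
t=5: [88, 255, 78, 71, 259, 74, 265, 80, 255, 271, 74, 250]
t=6: [253, 58, 245, 240, 61, 241, 64, 247, 58, 67, 241, 55]
t=7: [127, 299, 449, 445, 301, 446, 304, 451, 299, 307, 446, 296]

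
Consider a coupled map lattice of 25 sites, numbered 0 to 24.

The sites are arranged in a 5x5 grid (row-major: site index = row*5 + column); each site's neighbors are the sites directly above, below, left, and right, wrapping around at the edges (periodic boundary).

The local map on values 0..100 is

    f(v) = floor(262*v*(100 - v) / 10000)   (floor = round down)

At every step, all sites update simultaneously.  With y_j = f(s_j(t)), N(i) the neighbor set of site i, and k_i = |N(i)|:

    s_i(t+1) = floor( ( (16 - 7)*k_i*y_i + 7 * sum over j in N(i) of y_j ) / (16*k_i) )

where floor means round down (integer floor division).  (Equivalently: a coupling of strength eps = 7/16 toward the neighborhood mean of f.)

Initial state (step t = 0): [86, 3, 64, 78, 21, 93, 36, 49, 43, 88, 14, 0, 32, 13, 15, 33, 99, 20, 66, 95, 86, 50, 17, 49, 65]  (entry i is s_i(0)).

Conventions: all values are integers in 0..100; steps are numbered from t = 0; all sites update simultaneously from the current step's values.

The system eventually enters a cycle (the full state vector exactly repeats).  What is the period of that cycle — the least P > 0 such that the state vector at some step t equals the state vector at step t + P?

Simulating step by step:
t=0: [86, 3, 64, 78, 21, 93, 36, 49, 43, 88, 14, 0, 32, 13, 15, 33, 99, 20, 66, 95, 86, 50, 17, 49, 65]
t=1: [28, 27, 50, 50, 41, 25, 43, 62, 54, 32, 29, 16, 46, 39, 29, 40, 18, 39, 48, 29, 40, 44, 45, 58, 49]
t=2: [53, 55, 62, 64, 61, 52, 57, 62, 63, 57, 51, 43, 60, 62, 54, 57, 45, 60, 62, 56, 61, 59, 63, 63, 62]
t=3: [64, 63, 61, 60, 62, 64, 63, 61, 61, 63, 64, 63, 62, 61, 64, 63, 63, 62, 61, 63, 62, 62, 61, 60, 61]
t=4: [60, 61, 61, 61, 61, 60, 61, 61, 61, 60, 60, 60, 61, 61, 60, 60, 61, 61, 61, 61, 61, 61, 61, 62, 61]
t=5: [62, 62, 62, 61, 62, 62, 62, 62, 62, 62, 62, 62, 62, 62, 62, 62, 62, 62, 61, 62, 62, 62, 61, 61, 61]
t=6: [61, 61, 61, 61, 61, 61, 61, 61, 61, 61, 61, 61, 61, 61, 61, 61, 61, 61, 61, 61, 61, 61, 61, 62, 61]
t=7: [62, 62, 62, 61, 62, 62, 62, 62, 62, 62, 62, 62, 62, 62, 62, 62, 62, 62, 61, 62, 62, 62, 61, 61, 61]

Answer: 2
Key observation: The state at step 5, [62, 62, 62, 61, 62, 62, 62, 62, 62, 62, 62, 62, 62, 62, 62, 62, 62, 62, 61, 62, 62, 62, 61, 61, 61], reappears at step 7 — and no state repeats earlier — so the cycle the system enters has period 2.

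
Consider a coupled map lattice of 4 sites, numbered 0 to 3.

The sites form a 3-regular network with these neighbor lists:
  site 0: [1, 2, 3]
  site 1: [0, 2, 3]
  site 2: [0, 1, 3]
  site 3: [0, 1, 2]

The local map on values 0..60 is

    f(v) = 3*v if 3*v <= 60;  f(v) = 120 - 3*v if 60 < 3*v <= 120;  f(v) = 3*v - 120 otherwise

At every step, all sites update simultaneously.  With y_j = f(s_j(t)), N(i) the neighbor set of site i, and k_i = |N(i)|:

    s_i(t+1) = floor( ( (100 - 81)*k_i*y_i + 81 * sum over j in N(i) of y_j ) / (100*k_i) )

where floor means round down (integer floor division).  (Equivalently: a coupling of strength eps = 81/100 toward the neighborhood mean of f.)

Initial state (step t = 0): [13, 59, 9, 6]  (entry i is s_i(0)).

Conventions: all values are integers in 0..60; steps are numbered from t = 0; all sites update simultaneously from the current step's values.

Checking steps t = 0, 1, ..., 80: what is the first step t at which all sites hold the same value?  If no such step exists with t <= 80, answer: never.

Answer: 2
Key observation: Synchronization is absorbing here: once all sites are equal they stay equal, and step 2 is the first all-equal step.

Derivation:
t=0: [13, 59, 9, 6]  (not all equal)
t=1: [34, 33, 35, 36]  (not all equal)
t=2: [16, 16, 16, 16]  (all equal)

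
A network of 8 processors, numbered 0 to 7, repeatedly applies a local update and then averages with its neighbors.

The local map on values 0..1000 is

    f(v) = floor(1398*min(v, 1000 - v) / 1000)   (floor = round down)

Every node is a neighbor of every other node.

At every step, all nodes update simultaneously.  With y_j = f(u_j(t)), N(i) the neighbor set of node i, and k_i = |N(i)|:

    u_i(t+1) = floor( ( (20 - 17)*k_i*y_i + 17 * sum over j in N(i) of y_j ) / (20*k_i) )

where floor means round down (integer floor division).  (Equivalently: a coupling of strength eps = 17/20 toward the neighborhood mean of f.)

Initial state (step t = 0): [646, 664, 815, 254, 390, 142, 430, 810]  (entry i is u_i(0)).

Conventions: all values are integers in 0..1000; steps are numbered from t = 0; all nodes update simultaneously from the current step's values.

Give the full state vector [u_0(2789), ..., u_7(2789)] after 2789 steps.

Simulating step by step:
t=0: [646, 664, 815, 254, 390, 142, 430, 810]
t=1: [400, 400, 394, 396, 402, 392, 403, 394]
t=2: [555, 555, 555, 555, 555, 555, 555, 555]
t=3: [622, 622, 622, 622, 622, 622, 622, 622]
t=4: [528, 528, 528, 528, 528, 528, 528, 528]
t=5: [659, 659, 659, 659, 659, 659, 659, 659]
t=6: [476, 476, 476, 476, 476, 476, 476, 476]
t=7: [665, 665, 665, 665, 665, 665, 665, 665]
t=8: [468, 468, 468, 468, 468, 468, 468, 468]
t=9: [654, 654, 654, 654, 654, 654, 654, 654]
t=10: [483, 483, 483, 483, 483, 483, 483, 483]
t=11: [675, 675, 675, 675, 675, 675, 675, 675]
t=12: [454, 454, 454, 454, 454, 454, 454, 454]
t=13: [634, 634, 634, 634, 634, 634, 634, 634]
t=14: [511, 511, 511, 511, 511, 511, 511, 511]
t=15: [683, 683, 683, 683, 683, 683, 683, 683]
t=16: [443, 443, 443, 443, 443, 443, 443, 443]
t=17: [619, 619, 619, 619, 619, 619, 619, 619]
t=18: [532, 532, 532, 532, 532, 532, 532, 532]
t=19: [654, 654, 654, 654, 654, 654, 654, 654]

Answer: [654, 654, 654, 654, 654, 654, 654, 654]
Key observation: The state at step 9, [654, 654, 654, 654, 654, 654, 654, 654], reappears at step 19: the system is in a cycle of period 10 from step 9 on.  Therefore the state at step 2789 equals the state at step 9 + ((2789 - 9) mod 10) = 9, which is [654, 654, 654, 654, 654, 654, 654, 654].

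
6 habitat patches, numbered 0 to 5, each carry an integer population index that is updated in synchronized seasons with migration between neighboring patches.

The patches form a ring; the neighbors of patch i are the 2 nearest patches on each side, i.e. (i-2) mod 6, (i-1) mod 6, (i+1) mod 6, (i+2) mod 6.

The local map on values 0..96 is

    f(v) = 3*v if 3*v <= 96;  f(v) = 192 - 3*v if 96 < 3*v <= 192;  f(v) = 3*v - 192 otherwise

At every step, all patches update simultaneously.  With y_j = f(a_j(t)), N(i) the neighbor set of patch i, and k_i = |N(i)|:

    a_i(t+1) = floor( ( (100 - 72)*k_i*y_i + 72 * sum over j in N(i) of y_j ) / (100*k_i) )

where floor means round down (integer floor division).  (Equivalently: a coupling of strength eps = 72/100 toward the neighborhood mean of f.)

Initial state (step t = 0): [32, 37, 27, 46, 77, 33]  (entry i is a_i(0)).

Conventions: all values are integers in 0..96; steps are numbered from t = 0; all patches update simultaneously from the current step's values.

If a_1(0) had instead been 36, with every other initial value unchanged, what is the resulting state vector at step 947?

Answer: [75, 75, 76, 76, 76, 76]
Key observation: The state at step 11, [26, 26, 25, 25, 25, 25], reappears at step 21: the system is in a cycle of period 10 from step 11 on.  Therefore the state at step 947 equals the state at step 11 + ((947 - 11) mod 10) = 17, which is [75, 75, 76, 76, 76, 76].

Derivation:
t=0: [32, 36, 27, 46, 77, 33]
t=1: [80, 81, 71, 68, 69, 75]
t=2: [35, 34, 28, 24, 24, 31]
t=3: [85, 85, 81, 81, 80, 83]
t=4: [57, 57, 54, 53, 53, 56]
t=5: [25, 25, 27, 28, 28, 26]
t=6: [78, 78, 79, 80, 80, 79]
t=7: [44, 44, 45, 45, 45, 45]
t=8: [58, 58, 58, 57, 57, 58]
t=9: [18, 18, 19, 19, 19, 19]
t=10: [55, 55, 55, 56, 56, 55]
t=11: [26, 26, 25, 25, 25, 25]
t=12: [76, 76, 76, 75, 75, 76]
t=13: [35, 35, 34, 34, 34, 34]
t=14: [88, 88, 88, 89, 89, 88]
t=15: [72, 72, 73, 73, 73, 73]
t=16: [25, 25, 25, 26, 26, 25]
t=17: [75, 75, 76, 76, 76, 76]
t=18: [34, 34, 34, 35, 35, 34]
t=19: [89, 89, 88, 88, 88, 88]
t=20: [73, 73, 73, 72, 72, 73]
t=21: [26, 26, 25, 25, 25, 25]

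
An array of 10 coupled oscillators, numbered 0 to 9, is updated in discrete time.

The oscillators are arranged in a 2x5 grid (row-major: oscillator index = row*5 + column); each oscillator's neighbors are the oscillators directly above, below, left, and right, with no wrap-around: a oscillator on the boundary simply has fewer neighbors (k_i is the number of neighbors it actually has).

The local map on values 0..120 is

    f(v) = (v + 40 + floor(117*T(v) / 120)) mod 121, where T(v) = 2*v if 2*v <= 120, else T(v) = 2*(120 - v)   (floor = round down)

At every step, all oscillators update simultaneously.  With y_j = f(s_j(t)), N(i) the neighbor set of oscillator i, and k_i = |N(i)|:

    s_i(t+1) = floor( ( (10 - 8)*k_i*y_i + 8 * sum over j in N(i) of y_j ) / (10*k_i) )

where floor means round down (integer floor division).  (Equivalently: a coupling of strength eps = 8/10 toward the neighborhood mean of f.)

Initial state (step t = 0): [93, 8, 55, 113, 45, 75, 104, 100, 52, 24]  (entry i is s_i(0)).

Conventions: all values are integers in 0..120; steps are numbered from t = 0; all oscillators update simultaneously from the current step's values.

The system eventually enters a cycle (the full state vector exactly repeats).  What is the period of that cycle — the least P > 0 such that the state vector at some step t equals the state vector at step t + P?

Answer: 2
Key observation: The state at step 23, [77, 77, 77, 77, 77, 77, 77, 77, 77, 77], reappears at step 25 — and no state repeats earlier — so the cycle the system enters has period 2.

Derivation:
t=0: [93, 8, 55, 113, 45, 75, 104, 100, 52, 24]
t=1: [70, 65, 60, 63, 72, 63, 64, 66, 71, 71]
t=2: [90, 91, 92, 89, 88, 89, 91, 90, 88, 84]
t=3: [67, 66, 66, 67, 70, 66, 66, 66, 69, 69]
t=4: [89, 89, 89, 87, 87, 89, 90, 89, 88, 86]
t=5: [68, 67, 68, 69, 70, 67, 67, 68, 69, 69]
t=6: [88, 88, 88, 87, 86, 88, 88, 88, 87, 86]
t=7: [69, 69, 69, 70, 70, 69, 69, 69, 70, 70]
t=8: [87, 87, 86, 86, 86, 87, 87, 86, 86, 86]
t=9: [70, 70, 70, 71, 71, 70, 70, 70, 71, 71]
t=10: [86, 86, 85, 85, 85, 86, 86, 85, 85, 85]
t=11: [71, 71, 71, 72, 72, 71, 71, 71, 72, 72]
t=12: [85, 85, 84, 84, 84, 85, 85, 84, 84, 84]
t=13: [72, 72, 72, 73, 73, 72, 72, 72, 73, 73]
t=14: [84, 84, 83, 83, 83, 84, 84, 83, 83, 83]
t=15: [73, 73, 73, 74, 74, 73, 73, 73, 74, 74]
t=16: [83, 83, 82, 82, 82, 83, 83, 82, 82, 82]
t=17: [74, 74, 74, 75, 75, 74, 74, 74, 75, 75]
t=18: [82, 82, 81, 81, 81, 82, 82, 81, 81, 81]
t=19: [75, 75, 75, 76, 76, 75, 75, 75, 76, 76]
t=20: [81, 81, 80, 80, 80, 81, 81, 80, 80, 80]
t=21: [76, 76, 76, 77, 77, 76, 76, 76, 77, 77]
t=22: [80, 80, 79, 79, 79, 80, 80, 79, 79, 79]
t=23: [77, 77, 77, 77, 77, 77, 77, 77, 77, 77]
t=24: [79, 79, 79, 79, 79, 79, 79, 79, 79, 79]
t=25: [77, 77, 77, 77, 77, 77, 77, 77, 77, 77]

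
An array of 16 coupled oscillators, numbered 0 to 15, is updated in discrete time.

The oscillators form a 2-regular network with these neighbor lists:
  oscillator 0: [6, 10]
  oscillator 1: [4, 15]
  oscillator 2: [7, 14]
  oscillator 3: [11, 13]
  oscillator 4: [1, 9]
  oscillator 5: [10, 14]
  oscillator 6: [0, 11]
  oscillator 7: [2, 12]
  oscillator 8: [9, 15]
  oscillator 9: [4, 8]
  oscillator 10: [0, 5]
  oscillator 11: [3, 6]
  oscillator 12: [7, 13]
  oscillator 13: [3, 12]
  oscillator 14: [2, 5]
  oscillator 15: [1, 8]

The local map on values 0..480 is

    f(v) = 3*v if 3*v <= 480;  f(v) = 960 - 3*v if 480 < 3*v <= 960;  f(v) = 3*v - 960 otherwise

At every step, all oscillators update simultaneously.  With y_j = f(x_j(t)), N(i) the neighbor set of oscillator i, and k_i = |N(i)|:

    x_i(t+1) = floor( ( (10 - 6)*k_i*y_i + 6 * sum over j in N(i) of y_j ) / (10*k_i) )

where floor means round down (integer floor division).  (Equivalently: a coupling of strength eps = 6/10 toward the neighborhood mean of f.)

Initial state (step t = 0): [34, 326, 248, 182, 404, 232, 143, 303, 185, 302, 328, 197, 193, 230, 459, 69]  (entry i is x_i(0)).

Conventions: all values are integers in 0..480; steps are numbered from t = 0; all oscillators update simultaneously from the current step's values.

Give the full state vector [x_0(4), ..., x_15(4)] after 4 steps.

Simulating step by step:
t=0: [34, 326, 248, 182, 404, 232, 143, 303, 185, 302, 328, 197, 193, 230, 459, 69]
t=1: [176, 144, 226, 357, 122, 237, 312, 199, 240, 218, 119, 400, 248, 346, 310, 209]
t=2: [287, 382, 230, 139, 367, 215, 211, 294, 287, 304, 347, 136, 218, 129, 171, 334]
t=3: [162, 129, 265, 405, 126, 284, 282, 204, 66, 91, 156, 386, 261, 371, 354, 102]
t=4: [364, 360, 201, 207, 349, 214, 247, 241, 252, 282, 361, 189, 221, 190, 122, 297]

Answer: [364, 360, 201, 207, 349, 214, 247, 241, 252, 282, 361, 189, 221, 190, 122, 297]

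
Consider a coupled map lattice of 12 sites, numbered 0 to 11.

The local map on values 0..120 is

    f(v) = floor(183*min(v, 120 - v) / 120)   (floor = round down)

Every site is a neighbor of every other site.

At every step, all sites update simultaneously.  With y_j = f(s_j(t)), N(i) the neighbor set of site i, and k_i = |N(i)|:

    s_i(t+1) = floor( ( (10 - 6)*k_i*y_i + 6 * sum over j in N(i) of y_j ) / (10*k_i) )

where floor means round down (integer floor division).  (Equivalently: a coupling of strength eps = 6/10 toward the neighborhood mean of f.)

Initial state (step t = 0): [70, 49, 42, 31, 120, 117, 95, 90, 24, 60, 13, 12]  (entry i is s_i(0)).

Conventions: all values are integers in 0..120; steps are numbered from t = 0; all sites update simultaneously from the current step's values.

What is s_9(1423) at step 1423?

Simulating step by step:
t=0: [70, 49, 42, 31, 120, 117, 95, 90, 24, 60, 13, 12]
t=1: [54, 53, 50, 44, 27, 29, 41, 43, 40, 59, 34, 34]
t=2: [70, 69, 68, 65, 56, 57, 63, 64, 63, 72, 59, 59]
t=3: [80, 80, 81, 82, 83, 83, 83, 83, 83, 79, 84, 84]
t=4: [58, 58, 57, 57, 56, 56, 56, 56, 56, 58, 56, 56]
t=5: [86, 86, 85, 85, 85, 85, 85, 85, 85, 86, 85, 85]
t=6: [51, 51, 52, 52, 52, 52, 52, 52, 52, 51, 52, 52]
t=7: [77, 77, 78, 78, 78, 78, 78, 78, 78, 77, 78, 78]
t=8: [64, 64, 64, 64, 64, 64, 64, 64, 64, 64, 64, 64]
t=9: [85, 85, 85, 85, 85, 85, 85, 85, 85, 85, 85, 85]
t=10: [53, 53, 53, 53, 53, 53, 53, 53, 53, 53, 53, 53]
t=11: [80, 80, 80, 80, 80, 80, 80, 80, 80, 80, 80, 80]
t=12: [61, 61, 61, 61, 61, 61, 61, 61, 61, 61, 61, 61]
t=13: [89, 89, 89, 89, 89, 89, 89, 89, 89, 89, 89, 89]
t=14: [47, 47, 47, 47, 47, 47, 47, 47, 47, 47, 47, 47]
t=15: [71, 71, 71, 71, 71, 71, 71, 71, 71, 71, 71, 71]
t=16: [74, 74, 74, 74, 74, 74, 74, 74, 74, 74, 74, 74]
t=17: [70, 70, 70, 70, 70, 70, 70, 70, 70, 70, 70, 70]
t=18: [76, 76, 76, 76, 76, 76, 76, 76, 76, 76, 76, 76]
t=19: [67, 67, 67, 67, 67, 67, 67, 67, 67, 67, 67, 67]
t=20: [80, 80, 80, 80, 80, 80, 80, 80, 80, 80, 80, 80]

Answer: s_9(1423) = 67
Key observation: The state at step 11, [80, 80, 80, 80, 80, 80, 80, 80, 80, 80, 80, 80], reappears at step 20: the system is in a cycle of period 9 from step 11 on.  Therefore the state at step 1423 equals the state at step 11 + ((1423 - 11) mod 9) = 19, which is [67, 67, 67, 67, 67, 67, 67, 67, 67, 67, 67, 67].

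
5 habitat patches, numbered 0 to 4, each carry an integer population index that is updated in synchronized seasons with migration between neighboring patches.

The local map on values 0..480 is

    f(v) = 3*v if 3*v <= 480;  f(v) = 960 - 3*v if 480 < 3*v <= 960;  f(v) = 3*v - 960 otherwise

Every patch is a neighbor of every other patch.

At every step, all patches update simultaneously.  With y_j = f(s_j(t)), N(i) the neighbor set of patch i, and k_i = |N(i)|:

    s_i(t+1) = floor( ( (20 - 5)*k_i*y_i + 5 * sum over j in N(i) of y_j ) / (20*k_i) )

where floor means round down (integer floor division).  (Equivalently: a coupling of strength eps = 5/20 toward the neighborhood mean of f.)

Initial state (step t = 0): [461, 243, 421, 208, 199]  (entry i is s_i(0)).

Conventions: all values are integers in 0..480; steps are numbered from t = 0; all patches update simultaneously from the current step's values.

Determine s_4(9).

Simulating step by step:
t=0: [461, 243, 421, 208, 199]
t=1: [394, 262, 311, 334, 353]
t=2: [187, 154, 53, 64, 103]
t=3: [369, 412, 204, 227, 307]
t=4: [169, 257, 307, 259, 94]
t=5: [383, 201, 98, 197, 265]
t=6: [215, 331, 288, 339, 199]
t=7: [270, 76, 120, 93, 303]
t=8: [169, 223, 314, 258, 101]
t=9: [389, 278, 90, 206, 286]

Answer: s_4(9) = 286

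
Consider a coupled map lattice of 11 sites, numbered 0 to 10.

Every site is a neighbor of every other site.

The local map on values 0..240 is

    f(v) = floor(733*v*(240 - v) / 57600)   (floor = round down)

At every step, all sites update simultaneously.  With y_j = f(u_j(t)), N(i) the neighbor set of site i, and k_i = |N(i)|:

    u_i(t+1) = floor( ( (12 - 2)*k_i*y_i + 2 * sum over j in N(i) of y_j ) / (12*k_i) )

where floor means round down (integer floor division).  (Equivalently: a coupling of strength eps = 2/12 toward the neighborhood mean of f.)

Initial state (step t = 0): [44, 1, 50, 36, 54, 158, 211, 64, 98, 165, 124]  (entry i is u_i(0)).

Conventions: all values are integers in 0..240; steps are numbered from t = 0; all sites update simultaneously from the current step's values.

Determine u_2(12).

Simulating step by step:
t=0: [44, 1, 50, 36, 54, 158, 211, 64, 98, 165, 124]
t=1: [111, 25, 120, 98, 126, 156, 85, 139, 167, 150, 172]
t=2: [178, 85, 179, 174, 178, 165, 166, 174, 156, 169, 150]
t=3: [142, 164, 140, 147, 142, 156, 155, 147, 163, 152, 167]
t=4: [175, 159, 176, 172, 175, 166, 167, 172, 160, 169, 157]
t=5: [145, 161, 144, 148, 145, 155, 154, 148, 160, 152, 162]
t=6: [173, 162, 173, 172, 173, 167, 168, 172, 163, 169, 161]
t=7: [148, 158, 148, 148, 148, 154, 152, 148, 157, 152, 159]
t=8: [172, 165, 172, 172, 172, 168, 169, 172, 165, 169, 164]
t=9: [148, 156, 148, 148, 148, 152, 151, 148, 156, 151, 156]
t=10: [172, 166, 172, 172, 172, 170, 170, 172, 166, 170, 166]
t=11: [148, 155, 148, 148, 148, 151, 151, 148, 155, 151, 155]
t=12: [172, 167, 172, 172, 172, 170, 170, 172, 167, 170, 167]

Answer: u_2(12) = 172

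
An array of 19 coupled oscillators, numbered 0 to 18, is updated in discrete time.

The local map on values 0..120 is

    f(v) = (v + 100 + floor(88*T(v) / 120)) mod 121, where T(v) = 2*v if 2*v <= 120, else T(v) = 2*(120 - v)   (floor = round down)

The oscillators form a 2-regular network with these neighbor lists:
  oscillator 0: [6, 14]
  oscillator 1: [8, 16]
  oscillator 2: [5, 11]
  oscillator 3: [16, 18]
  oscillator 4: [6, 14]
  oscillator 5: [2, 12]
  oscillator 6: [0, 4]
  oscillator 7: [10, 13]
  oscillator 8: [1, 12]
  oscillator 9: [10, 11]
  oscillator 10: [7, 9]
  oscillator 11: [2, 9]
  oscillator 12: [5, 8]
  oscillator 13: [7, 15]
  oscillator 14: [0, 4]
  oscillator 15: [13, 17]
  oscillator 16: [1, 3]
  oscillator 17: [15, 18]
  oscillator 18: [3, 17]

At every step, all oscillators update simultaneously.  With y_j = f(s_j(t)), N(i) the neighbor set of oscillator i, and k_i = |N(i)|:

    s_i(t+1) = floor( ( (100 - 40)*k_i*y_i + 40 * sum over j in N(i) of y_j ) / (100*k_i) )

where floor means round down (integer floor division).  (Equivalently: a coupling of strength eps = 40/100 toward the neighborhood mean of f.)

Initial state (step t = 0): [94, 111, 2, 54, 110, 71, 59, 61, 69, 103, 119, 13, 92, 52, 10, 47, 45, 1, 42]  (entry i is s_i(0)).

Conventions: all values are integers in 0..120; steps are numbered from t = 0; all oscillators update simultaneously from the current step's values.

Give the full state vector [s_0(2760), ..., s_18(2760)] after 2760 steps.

Simulating step by step:
t=0: [94, 111, 2, 54, 110, 71, 59, 61, 69, 103, 119, 13, 92, 52, 10, 47, 45, 1, 42]
t=1: [67, 80, 64, 101, 63, 43, 44, 44, 43, 85, 81, 48, 67, 84, 44, 98, 97, 96, 92]
t=2: [36, 109, 38, 108, 37, 52, 53, 98, 74, 111, 110, 82, 35, 108, 53, 110, 110, 110, 110]
t=3: [83, 107, 87, 103, 85, 91, 92, 106, 105, 105, 104, 104, 84, 104, 92, 103, 103, 103, 103]
t=4: [114, 105, 112, 106, 113, 113, 113, 105, 107, 106, 105, 107, 112, 105, 113, 106, 105, 106, 106]
t=5: [101, 105, 102, 105, 102, 102, 101, 106, 104, 105, 105, 104, 102, 105, 101, 105, 105, 105, 105]
t=6: [107, 106, 106, 106, 107, 107, 107, 105, 106, 106, 105, 106, 106, 105, 107, 106, 106, 106, 106]
t=7: [105, 105, 105, 105, 105, 105, 105, 106, 105, 105, 105, 105, 105, 105, 105, 105, 105, 105, 105]
t=8: [106, 106, 106, 106, 106, 106, 106, 105, 106, 106, 105, 106, 106, 105, 106, 106, 106, 106, 106]
t=9: [105, 105, 105, 105, 105, 105, 105, 106, 105, 105, 105, 105, 105, 105, 105, 105, 105, 105, 105]

Answer: [106, 106, 106, 106, 106, 106, 106, 105, 106, 106, 105, 106, 106, 105, 106, 106, 106, 106, 106]
Key observation: The state at step 7, [105, 105, 105, 105, 105, 105, 105, 106, 105, 105, 105, 105, 105, 105, 105, 105, 105, 105, 105], reappears at step 9: the system is in a cycle of period 2 from step 7 on.  Therefore the state at step 2760 equals the state at step 7 + ((2760 - 7) mod 2) = 8, which is [106, 106, 106, 106, 106, 106, 106, 105, 106, 106, 105, 106, 106, 105, 106, 106, 106, 106, 106].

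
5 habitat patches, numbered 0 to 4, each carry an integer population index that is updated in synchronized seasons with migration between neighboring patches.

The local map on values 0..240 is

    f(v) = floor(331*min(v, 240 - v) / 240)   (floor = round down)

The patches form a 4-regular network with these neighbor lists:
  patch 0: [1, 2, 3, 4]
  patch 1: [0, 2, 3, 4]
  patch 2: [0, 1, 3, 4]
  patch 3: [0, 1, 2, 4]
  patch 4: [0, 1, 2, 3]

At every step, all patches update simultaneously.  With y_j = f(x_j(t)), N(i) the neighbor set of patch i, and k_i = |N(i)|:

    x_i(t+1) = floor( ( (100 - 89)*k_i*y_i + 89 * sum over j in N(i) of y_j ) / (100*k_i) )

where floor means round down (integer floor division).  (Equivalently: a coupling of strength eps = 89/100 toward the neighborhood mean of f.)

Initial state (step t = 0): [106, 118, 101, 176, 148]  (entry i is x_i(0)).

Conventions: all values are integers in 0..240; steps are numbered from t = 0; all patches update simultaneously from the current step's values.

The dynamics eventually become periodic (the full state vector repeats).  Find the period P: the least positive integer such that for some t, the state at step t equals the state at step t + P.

Answer: 2
Key observation: The state at step 12, [157, 157, 157, 157, 157], reappears at step 14 — and no state repeats earlier — so the cycle the system enters has period 2.

Derivation:
t=0: [106, 118, 101, 176, 148]
t=1: [130, 128, 131, 137, 132]
t=2: [148, 148, 148, 149, 149]
t=3: [125, 125, 125, 125, 125]
t=4: [158, 158, 158, 158, 158]
t=5: [113, 113, 113, 113, 113]
t=6: [155, 155, 155, 155, 155]
t=7: [117, 117, 117, 117, 117]
t=8: [161, 161, 161, 161, 161]
t=9: [108, 108, 108, 108, 108]
t=10: [148, 148, 148, 148, 148]
t=11: [126, 126, 126, 126, 126]
t=12: [157, 157, 157, 157, 157]
t=13: [114, 114, 114, 114, 114]
t=14: [157, 157, 157, 157, 157]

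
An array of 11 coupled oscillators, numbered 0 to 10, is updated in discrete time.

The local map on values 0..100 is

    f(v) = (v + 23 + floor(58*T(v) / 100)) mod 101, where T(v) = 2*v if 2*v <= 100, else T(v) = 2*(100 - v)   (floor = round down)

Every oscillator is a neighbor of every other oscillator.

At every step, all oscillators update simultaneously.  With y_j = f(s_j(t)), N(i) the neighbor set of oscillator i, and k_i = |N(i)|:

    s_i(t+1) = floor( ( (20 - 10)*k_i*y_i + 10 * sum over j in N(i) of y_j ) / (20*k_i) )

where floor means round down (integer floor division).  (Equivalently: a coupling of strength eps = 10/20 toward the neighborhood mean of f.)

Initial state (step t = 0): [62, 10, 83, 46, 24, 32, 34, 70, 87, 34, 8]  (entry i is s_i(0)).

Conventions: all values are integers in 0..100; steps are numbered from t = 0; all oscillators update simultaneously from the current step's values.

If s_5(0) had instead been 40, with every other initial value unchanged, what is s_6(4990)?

Answer: s_6(4990) = 77
Key observation: The state at step 7, [25, 25, 25, 25, 25, 25, 25, 25, 25, 25, 25], reappears at step 9: the system is in a cycle of period 2 from step 7 on.  Therefore the state at step 4990 equals the state at step 7 + ((4990 - 7) mod 2) = 8, which is [77, 77, 77, 77, 77, 77, 77, 77, 77, 77, 77].

Derivation:
t=0: [62, 10, 83, 46, 24, 40, 34, 70, 87, 34, 8]
t=1: [36, 43, 34, 33, 57, 27, 67, 35, 34, 67, 42]
t=2: [78, 39, 76, 75, 46, 70, 45, 77, 76, 45, 39]
t=3: [22, 13, 22, 22, 20, 22, 19, 22, 22, 19, 13]
t=4: [67, 58, 67, 67, 65, 67, 64, 67, 67, 64, 58]
t=5: [27, 27, 27, 27, 27, 27, 27, 27, 27, 27, 27]
t=6: [81, 81, 81, 81, 81, 81, 81, 81, 81, 81, 81]
t=7: [25, 25, 25, 25, 25, 25, 25, 25, 25, 25, 25]
t=8: [77, 77, 77, 77, 77, 77, 77, 77, 77, 77, 77]
t=9: [25, 25, 25, 25, 25, 25, 25, 25, 25, 25, 25]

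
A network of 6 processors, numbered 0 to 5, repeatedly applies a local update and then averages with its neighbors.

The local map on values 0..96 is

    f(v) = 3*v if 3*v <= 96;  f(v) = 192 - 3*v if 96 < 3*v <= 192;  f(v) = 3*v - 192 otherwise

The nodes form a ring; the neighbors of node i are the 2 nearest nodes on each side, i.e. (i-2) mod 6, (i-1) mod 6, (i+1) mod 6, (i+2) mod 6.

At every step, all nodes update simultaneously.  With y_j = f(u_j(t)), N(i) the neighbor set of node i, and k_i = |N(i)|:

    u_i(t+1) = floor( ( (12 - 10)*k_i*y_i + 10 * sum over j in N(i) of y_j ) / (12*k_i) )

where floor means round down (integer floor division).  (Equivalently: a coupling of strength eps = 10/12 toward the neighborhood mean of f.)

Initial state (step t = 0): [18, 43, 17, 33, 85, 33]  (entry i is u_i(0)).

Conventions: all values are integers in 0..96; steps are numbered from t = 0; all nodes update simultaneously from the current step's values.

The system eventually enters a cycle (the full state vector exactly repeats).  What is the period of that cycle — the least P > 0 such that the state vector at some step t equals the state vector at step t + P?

Simulating step by step:
t=0: [18, 43, 17, 33, 85, 33]
t=1: [65, 71, 65, 71, 71, 72]
t=2: [14, 14, 14, 17, 14, 17]
t=3: [43, 45, 43, 45, 45, 45]
t=4: [59, 59, 59, 58, 59, 58]
t=5: [15, 16, 15, 16, 16, 16]
t=6: [46, 46, 46, 47, 46, 47]
t=7: [53, 52, 53, 52, 52, 52]
t=8: [34, 34, 34, 35, 34, 35]
t=9: [89, 88, 89, 88, 88, 88]
t=10: [73, 73, 73, 72, 73, 72]
t=11: [26, 25, 26, 25, 25, 25]
t=12: [76, 76, 76, 75, 76, 75]
t=13: [35, 34, 35, 34, 34, 34]
t=14: [88, 88, 88, 89, 88, 89]
t=15: [72, 73, 72, 73, 73, 73]
t=16: [25, 25, 25, 26, 25, 26]
t=17: [75, 76, 75, 76, 76, 76]
t=18: [34, 34, 34, 35, 34, 35]

Answer: 10
Key observation: The state at step 8, [34, 34, 34, 35, 34, 35], reappears at step 18 — and no state repeats earlier — so the cycle the system enters has period 10.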